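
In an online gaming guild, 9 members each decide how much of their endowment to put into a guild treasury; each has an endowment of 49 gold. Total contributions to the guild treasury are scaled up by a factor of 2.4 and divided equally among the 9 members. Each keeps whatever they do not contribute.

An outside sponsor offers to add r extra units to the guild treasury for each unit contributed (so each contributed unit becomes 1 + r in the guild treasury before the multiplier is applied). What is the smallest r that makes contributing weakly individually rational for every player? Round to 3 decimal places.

With matching at rate r, one contributed unit becomes (1 + r) in the guild treasury and returns 2.4 × (1 + r) / 9 to the contributor.
Setting this equal to 1: 1 + r = 9/2.4 = 3.7500.
So the minimum matching rate is r = 3.7500 − 1 = 2.750.

2.750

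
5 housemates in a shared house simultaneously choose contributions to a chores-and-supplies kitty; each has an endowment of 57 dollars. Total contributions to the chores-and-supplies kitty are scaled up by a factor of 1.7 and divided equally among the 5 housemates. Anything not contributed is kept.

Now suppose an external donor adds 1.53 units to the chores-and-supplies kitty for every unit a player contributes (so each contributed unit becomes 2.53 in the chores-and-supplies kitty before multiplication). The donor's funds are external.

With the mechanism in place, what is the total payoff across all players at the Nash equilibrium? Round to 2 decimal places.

285.00 dollars

With the mechanism, a contributed unit returns 1.7 × 2.53 / 5 = 0.8602 per unit of net cost — still below 1 — so contributing 0 remains dominant for every player.
Everyone keeps their endowment and the group total is 5 × 57 = 285.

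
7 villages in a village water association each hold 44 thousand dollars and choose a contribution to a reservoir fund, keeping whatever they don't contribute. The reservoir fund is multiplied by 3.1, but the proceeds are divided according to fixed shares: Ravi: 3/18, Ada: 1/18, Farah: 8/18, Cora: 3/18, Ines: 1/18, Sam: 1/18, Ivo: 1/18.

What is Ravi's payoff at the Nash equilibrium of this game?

Player j's private return per contributed unit is 3.1 × (j's share). Contributing is weakly dominant for j when that share is at least 1/3.1 = 0.3226, and contributing 0 is dominant otherwise.
The only share above 0.3226 is Farah's 8/18, contributing 44; the remaining 6 contribute 0. Total contributed: 44.
Ravi keeps 44 and receives 3.1 × 44 × 3/18 = 22.73 from the reservoir fund, for a payoff of 66.73.

66.73 thousand dollars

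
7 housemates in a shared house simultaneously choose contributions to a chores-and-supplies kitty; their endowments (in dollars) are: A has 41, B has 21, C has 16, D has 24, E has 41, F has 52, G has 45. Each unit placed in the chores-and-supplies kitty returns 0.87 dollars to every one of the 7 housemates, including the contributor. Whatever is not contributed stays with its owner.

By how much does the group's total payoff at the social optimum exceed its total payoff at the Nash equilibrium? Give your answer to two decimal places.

The private return per contributed unit is 0.87 < 1 for everyone, so the Nash equilibrium is zero contribution and the group total is Σ E_j = 41 + 21 + 16 + 24 + 41 + 52 + 45 = 240.
Each contributed unit returns 6.090 to the group, so the social optimum is full contribution by everyone: group total = 6.090 × 240 = 1461.60.
Efficiency loss = (6.090 − 1) × 240 = 1221.60.

1221.60 dollars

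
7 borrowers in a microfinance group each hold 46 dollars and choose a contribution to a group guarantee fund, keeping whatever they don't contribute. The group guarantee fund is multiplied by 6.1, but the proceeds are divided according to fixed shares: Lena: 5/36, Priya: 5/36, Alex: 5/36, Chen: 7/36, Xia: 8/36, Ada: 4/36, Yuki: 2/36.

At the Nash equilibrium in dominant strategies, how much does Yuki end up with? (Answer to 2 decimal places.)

For player j, contributing a unit is worthwhile iff 6.1 × (j's share) ≥ 1, i.e. iff j's share is at least 0.1639.
The shares above 0.1639 belong to Chen and Xia, contributing 46 each; the remaining 5 contribute 0. Total contributed: 92.
Yuki keeps 46 and receives 6.1 × 92 × 2/36 = 31.18 from the group guarantee fund, for a payoff of 77.18.

77.18 dollars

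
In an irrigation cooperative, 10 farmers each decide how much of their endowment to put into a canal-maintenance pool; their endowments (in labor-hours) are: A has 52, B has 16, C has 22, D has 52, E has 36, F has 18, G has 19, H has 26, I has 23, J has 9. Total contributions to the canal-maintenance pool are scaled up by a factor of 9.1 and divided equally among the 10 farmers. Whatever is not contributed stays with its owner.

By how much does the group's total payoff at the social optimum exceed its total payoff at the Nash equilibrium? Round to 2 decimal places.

2211.30 labor-hours

The private return per contributed unit is 9.1/10 = 0.9100 < 1 for every player regardless of endowment, so the Nash equilibrium is zero contribution and the group total is Σ E_j = 52 + 16 + 22 + 52 + 36 + 18 + 19 + 26 + 23 + 9 = 273.
Each contributed unit returns 9.100 to the group, so the social optimum is full contribution by everyone: group total = 9.100 × 273 = 2484.30.
Efficiency loss = (9.100 − 1) × 273 = 2211.30.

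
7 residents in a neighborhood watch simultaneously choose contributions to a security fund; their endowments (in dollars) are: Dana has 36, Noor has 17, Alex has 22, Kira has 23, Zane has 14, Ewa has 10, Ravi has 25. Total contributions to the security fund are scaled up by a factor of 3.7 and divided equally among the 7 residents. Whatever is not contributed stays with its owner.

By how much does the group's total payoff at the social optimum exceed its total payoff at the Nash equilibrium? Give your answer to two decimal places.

396.90 dollars

The private return per contributed unit is 3.7/7 = 0.5286 < 1 for every player regardless of endowment, so the Nash equilibrium is zero contribution and the group total is Σ E_j = 36 + 17 + 22 + 23 + 14 + 10 + 25 = 147.
Each contributed unit returns 3.700 to the group, so the social optimum is full contribution by everyone: group total = 3.700 × 147 = 543.90.
Efficiency loss = (3.700 − 1) × 147 = 396.90.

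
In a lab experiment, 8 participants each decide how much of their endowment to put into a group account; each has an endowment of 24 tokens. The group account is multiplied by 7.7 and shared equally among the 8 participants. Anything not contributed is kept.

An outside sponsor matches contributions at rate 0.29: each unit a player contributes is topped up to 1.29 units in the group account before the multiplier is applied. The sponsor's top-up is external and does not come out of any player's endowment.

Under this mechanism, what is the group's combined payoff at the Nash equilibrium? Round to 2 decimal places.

With the mechanism, a contributed unit returns 7.7 × 1.29 / 8 = 1.2416 per unit of net cost to the contributor — now above 1 — so contributing fully is weakly dominant for every player.
So the Nash equilibrium is full contribution by all 8; the group earns 7.7 × 1.29 × 192 = 1907.14.

1907.14 tokens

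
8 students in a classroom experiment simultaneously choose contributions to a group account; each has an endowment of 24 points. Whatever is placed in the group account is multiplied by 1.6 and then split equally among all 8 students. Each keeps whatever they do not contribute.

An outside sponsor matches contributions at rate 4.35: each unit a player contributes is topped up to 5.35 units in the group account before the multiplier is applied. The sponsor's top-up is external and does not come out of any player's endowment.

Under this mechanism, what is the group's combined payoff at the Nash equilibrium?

1643.52 points

With the mechanism, a contributed unit returns 1.6 × 5.35 / 8 = 1.0700 per unit of net cost to the contributor — now above 1 — so contributing fully is weakly dominant for every player.
So the Nash equilibrium is full contribution by all 8; the group earns 1.6 × 5.35 × 192 = 1643.52.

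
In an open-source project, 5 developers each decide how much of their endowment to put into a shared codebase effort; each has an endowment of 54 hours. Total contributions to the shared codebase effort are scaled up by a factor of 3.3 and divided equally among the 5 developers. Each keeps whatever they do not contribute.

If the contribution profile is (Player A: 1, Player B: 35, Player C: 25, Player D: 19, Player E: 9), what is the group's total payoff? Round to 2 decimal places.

474.70 hours

Total contributed: 1 + 35 + 25 + 19 + 9 = 89; total kept: 5 × 54 − 89 = 181.
The shared codebase effort pays out 3.3 × 89 = 293.70 in aggregate.
Group total = 181 + 293.70 = 474.70.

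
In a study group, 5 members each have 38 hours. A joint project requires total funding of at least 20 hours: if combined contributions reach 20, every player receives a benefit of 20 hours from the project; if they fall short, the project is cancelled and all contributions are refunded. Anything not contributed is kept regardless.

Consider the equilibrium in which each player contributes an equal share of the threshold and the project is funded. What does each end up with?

Equal share of the threshold: 20/5 = 4.
At this profile no one gains by cutting their contribution: any cut drops the total below 20, the project is cancelled, contributions are refunded, and the deviator ends with 38, which is less than 38 − 4 + 20 = 54. Contributing more than 4 just wastes the excess. So contributing exactly 4 is a best response.
Each player's payoff: 38 − 4 + 20 = 54.

54 hours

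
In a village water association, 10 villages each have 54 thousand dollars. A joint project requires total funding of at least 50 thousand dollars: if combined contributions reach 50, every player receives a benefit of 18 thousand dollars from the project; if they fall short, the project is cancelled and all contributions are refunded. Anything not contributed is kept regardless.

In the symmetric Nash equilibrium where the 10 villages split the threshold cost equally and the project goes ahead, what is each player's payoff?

Equal share of the threshold: 50/10 = 5.
At this profile no one gains by cutting their contribution: any cut drops the total below 50, the project is cancelled, contributions are refunded, and the deviator ends with 54, which is less than 54 − 5 + 18 = 67. Contributing more than 5 just wastes the excess. So contributing exactly 5 is a best response.
Each player's payoff: 54 − 5 + 18 = 67.

67 thousand dollars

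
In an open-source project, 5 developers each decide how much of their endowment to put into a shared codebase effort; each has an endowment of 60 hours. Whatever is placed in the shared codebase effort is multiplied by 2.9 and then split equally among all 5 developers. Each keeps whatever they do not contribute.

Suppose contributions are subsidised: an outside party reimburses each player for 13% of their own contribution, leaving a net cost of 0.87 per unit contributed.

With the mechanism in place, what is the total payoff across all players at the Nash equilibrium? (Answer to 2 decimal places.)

300.00 hours

The effective private return is (2.9/5) / 0.87 = 0.6667, which is still under 1, so the mechanism doesn't change anyone's dominant strategy: zero contribution.
At the Nash equilibrium no one contributes; group total payoff = 5 × 60 = 300.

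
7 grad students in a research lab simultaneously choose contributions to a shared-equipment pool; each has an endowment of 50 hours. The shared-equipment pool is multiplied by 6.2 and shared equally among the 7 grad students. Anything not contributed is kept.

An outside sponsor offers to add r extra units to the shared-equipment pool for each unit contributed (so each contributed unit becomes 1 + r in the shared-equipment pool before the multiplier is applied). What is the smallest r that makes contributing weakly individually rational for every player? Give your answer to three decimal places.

0.129

With matching at rate r, one contributed unit becomes (1 + r) in the shared-equipment pool and returns 6.2 × (1 + r) / 7 to the contributor.
Setting this equal to 1: 1 + r = 7/6.2 = 1.1290.
So the minimum matching rate is r = 1.1290 − 1 = 0.129.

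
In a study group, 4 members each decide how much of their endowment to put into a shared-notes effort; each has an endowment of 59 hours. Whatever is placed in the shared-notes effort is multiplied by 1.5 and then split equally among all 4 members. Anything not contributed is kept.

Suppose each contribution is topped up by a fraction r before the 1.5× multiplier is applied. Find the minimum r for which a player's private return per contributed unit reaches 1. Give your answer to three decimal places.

With matching at rate r, one contributed unit becomes (1 + r) in the shared-notes effort and returns 1.5 × (1 + r) / 4 to the contributor.
Setting this equal to 1: 1 + r = 4/1.5 = 2.6667.
So the minimum matching rate is r = 2.6667 − 1 = 1.667.

1.667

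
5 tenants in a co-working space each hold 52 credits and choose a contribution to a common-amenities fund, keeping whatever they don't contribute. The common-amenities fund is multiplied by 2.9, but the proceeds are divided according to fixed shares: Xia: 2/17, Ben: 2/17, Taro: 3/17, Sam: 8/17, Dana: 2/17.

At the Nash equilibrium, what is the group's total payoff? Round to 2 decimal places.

A player with share s gets back 2.9·s per unit contributed, so full contribution is dominant for anyone with s > 1/2.9 = 0.3448 and zero contribution is dominant for anyone below.
Sam alone (share 8/17) is above the threshold, contributing 52; the remaining 4 contribute 0. Total contributed: 52.
The common-amenities fund pays out 2.9 × 52 = 150.80 in total (split across the unequal shares, but the aggregate is all that matters for the group sum).
The 4 free-riders keep 52 each, adding 208. Group total = 208 + 150.80 = 358.80.

358.80 credits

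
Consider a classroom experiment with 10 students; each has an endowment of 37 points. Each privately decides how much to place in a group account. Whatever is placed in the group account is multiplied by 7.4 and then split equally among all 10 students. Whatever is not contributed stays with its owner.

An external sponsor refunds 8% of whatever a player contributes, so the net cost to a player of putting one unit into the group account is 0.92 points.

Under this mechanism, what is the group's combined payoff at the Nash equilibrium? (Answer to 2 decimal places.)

370.00 points

The effective private return is (7.4/10) / 0.92 = 0.8043, which is still under 1, so the mechanism doesn't change anyone's dominant strategy: zero contribution.
Everyone keeps their endowment and the group total is 10 × 37 = 370.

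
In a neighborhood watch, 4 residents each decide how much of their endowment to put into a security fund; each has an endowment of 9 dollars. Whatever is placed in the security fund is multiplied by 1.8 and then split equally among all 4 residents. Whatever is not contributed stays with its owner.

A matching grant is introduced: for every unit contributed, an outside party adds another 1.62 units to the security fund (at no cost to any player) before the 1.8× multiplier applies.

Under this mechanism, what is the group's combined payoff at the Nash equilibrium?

169.78 dollars

With the mechanism, a contributed unit returns 1.8 × 2.62 / 4 = 1.1790 per unit of net cost to the contributor — now above 1 — so contributing fully is weakly dominant for every player.
So the Nash equilibrium is full contribution by all 4; the group earns 1.8 × 2.62 × 36 = 169.78.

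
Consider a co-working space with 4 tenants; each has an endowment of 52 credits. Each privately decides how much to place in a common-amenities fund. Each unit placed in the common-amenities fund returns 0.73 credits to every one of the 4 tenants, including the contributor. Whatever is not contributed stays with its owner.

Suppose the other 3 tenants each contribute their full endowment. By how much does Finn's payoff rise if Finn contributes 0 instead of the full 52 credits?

Switching from a contribution of 52 to 0 lets Finn keep an extra 52 credits, but lowers the common-amenities fund by 52, which costs Finn their own share of that drop: 0.73 × 52 = 37.96.
Net gain = 52 − 37.96 = 14.04. The private return per contributed unit (0.73) is below 1, so free-riding is indeed the best response regardless of what the others do.

14.04 credits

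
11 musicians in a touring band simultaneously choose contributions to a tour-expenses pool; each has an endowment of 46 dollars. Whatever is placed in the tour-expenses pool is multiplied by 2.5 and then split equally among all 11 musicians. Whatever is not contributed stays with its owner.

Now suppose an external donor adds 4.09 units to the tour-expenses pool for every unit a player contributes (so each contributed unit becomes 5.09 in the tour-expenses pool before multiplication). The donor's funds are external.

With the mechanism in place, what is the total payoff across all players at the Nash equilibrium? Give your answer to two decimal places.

6438.85 dollars

Under the mechanism each unit contributed yields 2.5 × 5.09 / 11 = 1.1568 back to its contributor per unit of net cost, which exceeds 1, making full contribution the dominant choice for everyone.
At the Nash equilibrium everyone contributes 46. Group total payoff = 2.5 × 5.09 × 506 = 6438.85.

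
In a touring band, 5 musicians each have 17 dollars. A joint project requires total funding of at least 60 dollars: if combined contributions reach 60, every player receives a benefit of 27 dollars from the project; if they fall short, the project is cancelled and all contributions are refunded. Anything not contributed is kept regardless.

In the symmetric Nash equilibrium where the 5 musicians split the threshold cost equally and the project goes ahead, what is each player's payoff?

32 dollars

Equal share of the threshold: 60/5 = 12.
At this profile no one gains by cutting their contribution: any cut drops the total below 60, the project is cancelled, contributions are refunded, and the deviator ends with 17, which is less than 17 − 12 + 27 = 32. Contributing more than 12 just wastes the excess. So contributing exactly 12 is a best response.
Each player's payoff: 17 − 12 + 27 = 32.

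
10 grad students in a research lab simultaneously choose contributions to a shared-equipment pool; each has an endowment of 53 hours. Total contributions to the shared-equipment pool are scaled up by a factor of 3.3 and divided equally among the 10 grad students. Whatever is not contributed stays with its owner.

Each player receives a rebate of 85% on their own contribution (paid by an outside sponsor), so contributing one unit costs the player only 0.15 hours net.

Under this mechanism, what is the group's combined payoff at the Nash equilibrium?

2199.50 hours

The effective private return per unit is now (3.3/10) / 0.15 = 2.2000 > 1, so every player's dominant strategy flips to full contribution.
So the Nash equilibrium is full contribution by all 10; the group earns 10 × (53 × 0.85 + 3.3 × 53) = 2199.50.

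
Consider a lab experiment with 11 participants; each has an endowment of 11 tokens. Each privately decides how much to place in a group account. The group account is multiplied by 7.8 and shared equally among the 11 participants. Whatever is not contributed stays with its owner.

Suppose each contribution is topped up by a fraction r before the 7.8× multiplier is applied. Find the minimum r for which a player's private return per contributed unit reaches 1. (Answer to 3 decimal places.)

0.410

With matching at rate r, one contributed unit becomes (1 + r) in the group account and returns 7.8 × (1 + r) / 11 to the contributor.
Setting this equal to 1: 1 + r = 11/7.8 = 1.4103.
So the minimum matching rate is r = 1.4103 − 1 = 0.410.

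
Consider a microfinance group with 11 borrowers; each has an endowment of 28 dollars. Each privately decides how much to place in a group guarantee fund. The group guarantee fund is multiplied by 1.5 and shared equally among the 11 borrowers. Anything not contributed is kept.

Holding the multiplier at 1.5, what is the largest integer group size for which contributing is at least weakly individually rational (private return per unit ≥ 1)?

1

Private return per unit is 1.5/(group size), which is ≥ 1 whenever the group size is ≤ 1.5.
The largest such integer is 1.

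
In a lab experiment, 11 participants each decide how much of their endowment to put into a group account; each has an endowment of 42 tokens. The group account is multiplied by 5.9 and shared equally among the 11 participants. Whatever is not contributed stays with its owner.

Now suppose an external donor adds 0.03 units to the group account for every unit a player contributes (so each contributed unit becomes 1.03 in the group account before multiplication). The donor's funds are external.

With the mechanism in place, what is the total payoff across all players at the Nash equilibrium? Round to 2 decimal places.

462.00 tokens

The effective private return is 5.9 × 1.03 / 11 = 0.5525, which is still under 1, so the mechanism doesn't change anyone's dominant strategy: zero contribution.
Everyone keeps their endowment and the group total is 11 × 42 = 462.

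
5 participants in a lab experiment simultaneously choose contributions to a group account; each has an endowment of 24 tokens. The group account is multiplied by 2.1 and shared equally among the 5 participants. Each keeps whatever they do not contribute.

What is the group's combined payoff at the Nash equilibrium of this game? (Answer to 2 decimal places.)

Each contributed unit returns 2.1/5 = 0.4200 to its contributor — below 1 — so contributing 0 is dominant for every player. At the Nash equilibrium everyone keeps their 24, and the group total is 5 × 24 = 120.

120.00 tokens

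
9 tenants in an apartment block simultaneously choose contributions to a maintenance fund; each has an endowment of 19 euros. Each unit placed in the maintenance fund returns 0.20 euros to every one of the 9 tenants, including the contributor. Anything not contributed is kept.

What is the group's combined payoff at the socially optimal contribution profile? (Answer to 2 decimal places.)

Each contributed unit returns 1.800 to the group as a whole (0.20 to each of 9 players), which exceeds 1, so the social optimum is full contribution: group total = 1.800 × 171 = 307.80.

307.80 euros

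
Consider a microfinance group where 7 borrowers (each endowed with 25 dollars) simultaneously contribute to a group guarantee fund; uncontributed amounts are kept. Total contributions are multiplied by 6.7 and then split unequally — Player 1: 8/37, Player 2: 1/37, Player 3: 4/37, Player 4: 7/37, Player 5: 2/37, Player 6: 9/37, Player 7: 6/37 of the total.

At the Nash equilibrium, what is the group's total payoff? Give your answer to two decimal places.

Player j's private return per contributed unit is 6.7 × (j's share). Contributing is weakly dominant for j when that share is at least 1/6.7 = 0.1493, and contributing 0 is dominant otherwise.
Player 1, Player 4, Player 6 and Player 7 are above the threshold, contributing 25 each; the remaining 3 contribute 0. Total contributed: 100.
The group guarantee fund pays out 6.7 × 100 = 670.00 in total (split across the unequal shares, but the aggregate is all that matters for the group sum).
The 3 free-riders keep 25 each, adding 75. Group total = 75 + 670.00 = 745.00.

745.00 dollars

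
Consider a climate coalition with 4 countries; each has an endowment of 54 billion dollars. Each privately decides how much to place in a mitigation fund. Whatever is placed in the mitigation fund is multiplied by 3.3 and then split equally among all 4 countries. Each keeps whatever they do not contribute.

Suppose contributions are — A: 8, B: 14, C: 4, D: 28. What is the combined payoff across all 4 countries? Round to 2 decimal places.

340.20 billion dollars

Total contributed: 8 + 14 + 4 + 28 = 54; total kept: 4 × 54 − 54 = 162.
The mitigation fund pays out 3.3 × 54 = 178.20 in aggregate.
Group total = 162 + 178.20 = 340.20.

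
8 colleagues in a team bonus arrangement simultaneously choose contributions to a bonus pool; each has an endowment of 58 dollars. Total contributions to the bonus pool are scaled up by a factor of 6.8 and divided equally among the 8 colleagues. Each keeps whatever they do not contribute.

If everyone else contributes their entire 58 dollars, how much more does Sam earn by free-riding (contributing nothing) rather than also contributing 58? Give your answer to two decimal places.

8.70 dollars

Switching from a contribution of 58 to 0 lets Sam keep an extra 58 dollars, but lowers the bonus pool by 58, which costs Sam their own share of that drop: 6.8/8 × 58 = 49.30.
Net gain = 58 − 49.30 = 8.70. The private return per contributed unit (0.8500) is below 1, so free-riding is indeed the best response regardless of what the others do.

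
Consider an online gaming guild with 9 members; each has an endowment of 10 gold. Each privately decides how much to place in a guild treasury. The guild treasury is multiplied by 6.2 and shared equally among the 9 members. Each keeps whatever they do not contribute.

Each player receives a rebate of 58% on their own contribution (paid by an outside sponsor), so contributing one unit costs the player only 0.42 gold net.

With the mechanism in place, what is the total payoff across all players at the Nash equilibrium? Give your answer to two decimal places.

610.20 gold

With the mechanism, a contributed unit returns (6.2/9) / 0.42 = 1.6402 per unit of net cost to the contributor — now above 1 — so contributing fully is weakly dominant for every player.
So the Nash equilibrium is full contribution by all 9; the group earns 9 × (10 × 0.58 + 6.2 × 10) = 610.20.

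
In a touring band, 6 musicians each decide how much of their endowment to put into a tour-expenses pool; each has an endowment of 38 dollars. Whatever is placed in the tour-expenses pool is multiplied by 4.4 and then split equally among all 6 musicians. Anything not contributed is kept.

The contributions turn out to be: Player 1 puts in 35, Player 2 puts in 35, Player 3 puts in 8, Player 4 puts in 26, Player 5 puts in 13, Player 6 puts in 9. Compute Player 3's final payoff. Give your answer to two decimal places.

Total contributed: 35 + 35 + 8 + 26 + 13 + 9 = 126.
Each receives 4.4 × 126 / 6 = 92.40 from the tour-expenses pool.
Player 3 keeps 38 − 8 = 30, so Player 3's payoff is 30 + 92.40 = 122.40.

122.40 dollars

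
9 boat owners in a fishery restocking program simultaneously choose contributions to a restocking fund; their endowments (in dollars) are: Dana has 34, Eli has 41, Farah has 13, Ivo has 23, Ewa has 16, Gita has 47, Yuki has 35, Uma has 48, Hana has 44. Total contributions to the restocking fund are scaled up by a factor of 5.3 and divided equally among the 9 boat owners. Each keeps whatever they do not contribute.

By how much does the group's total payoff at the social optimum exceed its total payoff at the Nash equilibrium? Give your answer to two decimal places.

1294.30 dollars

The private return per contributed unit is 5.3/9 = 0.5889 < 1 for every player regardless of endowment, so the Nash equilibrium is zero contribution and the group total is Σ E_j = 34 + 41 + 13 + 23 + 16 + 47 + 35 + 48 + 44 = 301.
Each contributed unit returns 5.300 to the group, so the social optimum is full contribution by everyone: group total = 5.300 × 301 = 1595.30.
Efficiency loss = (5.300 − 1) × 301 = 1294.30.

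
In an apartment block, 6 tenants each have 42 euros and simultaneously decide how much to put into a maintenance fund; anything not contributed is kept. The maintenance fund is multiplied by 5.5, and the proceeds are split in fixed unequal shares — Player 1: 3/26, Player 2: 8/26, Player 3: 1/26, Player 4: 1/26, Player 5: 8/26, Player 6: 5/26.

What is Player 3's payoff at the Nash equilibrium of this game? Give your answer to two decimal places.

68.65 euros

Player j's private return per contributed unit is 5.5 × (j's share). Contributing is weakly dominant for j when that share is at least 1/5.5 = 0.1818, and contributing 0 is dominant otherwise.
Player 2, Player 5 and Player 6 are above the threshold, contributing 42 each; the remaining 3 contribute 0. Total contributed: 126.
Player 3 keeps 42 and receives 5.5 × 126 × 1/26 = 26.65 from the maintenance fund, for a payoff of 68.65.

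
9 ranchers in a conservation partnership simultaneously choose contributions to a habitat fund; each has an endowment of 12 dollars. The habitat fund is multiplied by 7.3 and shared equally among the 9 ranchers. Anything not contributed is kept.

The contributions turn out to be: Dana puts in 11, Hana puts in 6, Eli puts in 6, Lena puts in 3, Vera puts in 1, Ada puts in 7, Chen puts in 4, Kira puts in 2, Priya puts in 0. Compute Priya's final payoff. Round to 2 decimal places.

Total contributed: 11 + 6 + 6 + 3 + 1 + 7 + 4 + 2 + 0 = 40.
Each receives 7.3 × 40 / 9 = 32.44 from the habitat fund.
Priya keeps 12 − 0 = 12, so Priya's payoff is 12 + 32.44 = 44.44.

44.44 dollars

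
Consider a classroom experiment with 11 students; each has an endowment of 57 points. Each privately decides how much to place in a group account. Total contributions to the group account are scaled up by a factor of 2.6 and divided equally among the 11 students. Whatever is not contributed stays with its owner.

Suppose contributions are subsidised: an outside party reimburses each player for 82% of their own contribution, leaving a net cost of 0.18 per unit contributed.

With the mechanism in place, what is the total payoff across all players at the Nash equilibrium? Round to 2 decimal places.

2144.34 points

With the mechanism, a contributed unit returns (2.6/11) / 0.18 = 1.3131 per unit of net cost to the contributor — now above 1 — so contributing fully is weakly dominant for every player.
So the Nash equilibrium is full contribution by all 11; the group earns 11 × (57 × 0.82 + 2.6 × 57) = 2144.34.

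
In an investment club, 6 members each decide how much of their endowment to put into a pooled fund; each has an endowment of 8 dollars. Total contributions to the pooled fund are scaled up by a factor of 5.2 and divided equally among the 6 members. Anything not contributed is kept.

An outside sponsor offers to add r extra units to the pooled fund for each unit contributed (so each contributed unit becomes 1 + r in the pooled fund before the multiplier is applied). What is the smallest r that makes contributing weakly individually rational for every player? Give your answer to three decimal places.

With matching at rate r, one contributed unit becomes (1 + r) in the pooled fund and returns 5.2 × (1 + r) / 6 to the contributor.
Setting this equal to 1: 1 + r = 6/5.2 = 1.1538.
So the minimum matching rate is r = 1.1538 − 1 = 0.154.

0.154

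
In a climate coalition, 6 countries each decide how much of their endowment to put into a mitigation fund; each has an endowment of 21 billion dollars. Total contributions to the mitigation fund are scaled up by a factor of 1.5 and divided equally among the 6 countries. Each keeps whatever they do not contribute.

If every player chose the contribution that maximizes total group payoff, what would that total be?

189.00 billion dollars

Each contributed unit returns 1.500 to the group as a whole (0.2500 to each of 6 players), which exceeds 1, so the social optimum is full contribution: group total = 1.500 × 126 = 189.00.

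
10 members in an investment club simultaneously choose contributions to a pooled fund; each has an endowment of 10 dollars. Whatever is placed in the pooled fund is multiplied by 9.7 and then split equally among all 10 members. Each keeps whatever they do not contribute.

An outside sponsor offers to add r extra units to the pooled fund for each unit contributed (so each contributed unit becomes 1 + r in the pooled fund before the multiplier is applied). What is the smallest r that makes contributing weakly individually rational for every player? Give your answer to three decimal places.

0.031

With matching at rate r, one contributed unit becomes (1 + r) in the pooled fund and returns 9.7 × (1 + r) / 10 to the contributor.
Setting this equal to 1: 1 + r = 10/9.7 = 1.0309.
So the minimum matching rate is r = 1.0309 − 1 = 0.031.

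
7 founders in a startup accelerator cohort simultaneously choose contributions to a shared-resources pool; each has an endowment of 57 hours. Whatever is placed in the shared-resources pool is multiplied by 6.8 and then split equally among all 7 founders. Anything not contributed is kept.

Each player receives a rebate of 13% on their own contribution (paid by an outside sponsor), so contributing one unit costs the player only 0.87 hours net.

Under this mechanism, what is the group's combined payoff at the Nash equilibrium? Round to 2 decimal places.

Under the mechanism each unit contributed yields (6.8/7) / 0.87 = 1.1166 back to its contributor per unit of net cost, which exceeds 1, making full contribution the dominant choice for everyone.
So the Nash equilibrium is full contribution by all 7; the group earns 7 × (57 × 0.13 + 6.8 × 57) = 2765.07.

2765.07 hours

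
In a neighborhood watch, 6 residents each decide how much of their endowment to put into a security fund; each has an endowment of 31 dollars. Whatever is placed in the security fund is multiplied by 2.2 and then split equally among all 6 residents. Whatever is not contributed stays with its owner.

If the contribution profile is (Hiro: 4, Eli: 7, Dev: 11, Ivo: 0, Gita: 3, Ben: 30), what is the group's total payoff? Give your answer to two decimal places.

252.00 dollars

Total contributed: 4 + 7 + 11 + 0 + 3 + 30 = 55; total kept: 6 × 31 − 55 = 131.
The security fund pays out 2.2 × 55 = 121.00 in aggregate.
Group total = 131 + 121.00 = 252.00.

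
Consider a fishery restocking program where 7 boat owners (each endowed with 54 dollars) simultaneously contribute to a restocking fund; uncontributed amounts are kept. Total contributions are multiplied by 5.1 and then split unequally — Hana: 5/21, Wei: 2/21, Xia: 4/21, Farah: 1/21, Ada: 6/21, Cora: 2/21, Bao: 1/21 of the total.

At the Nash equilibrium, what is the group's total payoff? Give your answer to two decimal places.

Player j's private return per contributed unit is 5.1 × (j's share). Contributing is weakly dominant for j when that share is at least 1/5.1 = 0.1961, and contributing 0 is dominant otherwise.
Hana and Ada are above the threshold, contributing 54 each; the remaining 5 contribute 0. Total contributed: 108.
The restocking fund pays out 5.1 × 108 = 550.80 in total (split across the unequal shares, but the aggregate is all that matters for the group sum).
The 5 free-riders keep 54 each, adding 270. Group total = 270 + 550.80 = 820.80.

820.80 dollars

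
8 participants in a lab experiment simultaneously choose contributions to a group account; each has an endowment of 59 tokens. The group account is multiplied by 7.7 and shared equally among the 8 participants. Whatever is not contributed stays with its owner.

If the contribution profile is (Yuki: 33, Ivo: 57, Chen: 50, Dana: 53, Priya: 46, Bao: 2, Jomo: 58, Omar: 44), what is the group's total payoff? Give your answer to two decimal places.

Total contributed: 33 + 57 + 50 + 53 + 46 + 2 + 58 + 44 = 343; total kept: 8 × 59 − 343 = 129.
The group account pays out 7.7 × 343 = 2641.10 in aggregate.
Group total = 129 + 2641.10 = 2770.10.

2770.10 tokens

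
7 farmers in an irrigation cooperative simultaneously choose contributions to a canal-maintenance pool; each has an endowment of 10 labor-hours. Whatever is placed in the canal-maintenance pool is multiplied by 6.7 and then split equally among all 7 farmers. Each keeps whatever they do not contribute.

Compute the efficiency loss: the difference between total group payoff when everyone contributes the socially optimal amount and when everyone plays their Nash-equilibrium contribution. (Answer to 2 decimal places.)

399.00 labor-hours

Each contributed unit returns 6.7/7 = 0.9571 to its contributor — below 1 — so contributing 0 is dominant for every player. At the Nash equilibrium everyone keeps their 10, and the group total is 7 × 10 = 70.
Each contributed unit returns 6.700 to the group as a whole (0.9571 to each of 7 players), which exceeds 1, so the social optimum is full contribution: group total = 6.700 × 70 = 469.00.
Efficiency loss = 469.00 − 70 = 399.00.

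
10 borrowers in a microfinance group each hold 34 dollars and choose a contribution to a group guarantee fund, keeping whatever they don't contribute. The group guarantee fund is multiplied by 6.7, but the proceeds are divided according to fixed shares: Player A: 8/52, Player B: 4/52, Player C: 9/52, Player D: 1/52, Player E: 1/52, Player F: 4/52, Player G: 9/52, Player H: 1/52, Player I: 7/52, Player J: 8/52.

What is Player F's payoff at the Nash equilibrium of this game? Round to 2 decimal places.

104.09 dollars

Player j's private return per contributed unit is 6.7 × (j's share). Contributing is weakly dominant for j when that share is at least 1/6.7 = 0.1493, and contributing 0 is dominant otherwise.
Player A, Player C, Player G and Player J clear that bar, contributing 34 each; the remaining 6 contribute 0. Total contributed: 136.
Player F keeps 34 and receives 6.7 × 136 × 4/52 = 70.09 from the group guarantee fund, for a payoff of 104.09.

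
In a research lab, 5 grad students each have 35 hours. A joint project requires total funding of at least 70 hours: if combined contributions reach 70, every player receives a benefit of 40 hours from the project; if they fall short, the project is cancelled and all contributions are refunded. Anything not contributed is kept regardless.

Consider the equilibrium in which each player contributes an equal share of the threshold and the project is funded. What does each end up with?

Equal share of the threshold: 70/5 = 14.
At this profile no one gains by cutting their contribution: any cut drops the total below 70, the project is cancelled, contributions are refunded, and the deviator ends with 35, which is less than 35 − 14 + 40 = 61. Contributing more than 14 just wastes the excess. So contributing exactly 14 is a best response.
Each player's payoff: 35 − 14 + 40 = 61.

61 hours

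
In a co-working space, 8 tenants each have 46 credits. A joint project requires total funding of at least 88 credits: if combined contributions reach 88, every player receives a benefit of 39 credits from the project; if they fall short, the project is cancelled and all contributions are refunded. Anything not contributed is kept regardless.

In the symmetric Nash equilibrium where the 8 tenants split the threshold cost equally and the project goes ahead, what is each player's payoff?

Equal share of the threshold: 88/8 = 11.
At this profile no one gains by cutting their contribution: any cut drops the total below 88, the project is cancelled, contributions are refunded, and the deviator ends with 46, which is less than 46 − 11 + 39 = 74. Contributing more than 11 just wastes the excess. So contributing exactly 11 is a best response.
Each player's payoff: 46 − 11 + 39 = 74.

74 credits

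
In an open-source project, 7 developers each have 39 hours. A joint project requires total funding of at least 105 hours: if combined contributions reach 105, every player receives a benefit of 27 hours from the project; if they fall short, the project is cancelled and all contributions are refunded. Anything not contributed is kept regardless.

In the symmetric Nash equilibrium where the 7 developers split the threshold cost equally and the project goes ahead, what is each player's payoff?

Equal share of the threshold: 105/7 = 15.
At this profile no one gains by cutting their contribution: any cut drops the total below 105, the project is cancelled, contributions are refunded, and the deviator ends with 39, which is less than 39 − 15 + 27 = 51. Contributing more than 15 just wastes the excess. So contributing exactly 15 is a best response.
Each player's payoff: 39 − 15 + 27 = 51.

51 hours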